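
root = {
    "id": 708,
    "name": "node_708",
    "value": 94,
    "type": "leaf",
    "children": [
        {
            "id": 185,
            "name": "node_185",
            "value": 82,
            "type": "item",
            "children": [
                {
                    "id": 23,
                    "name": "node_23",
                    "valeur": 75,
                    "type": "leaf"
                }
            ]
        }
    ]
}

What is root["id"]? 708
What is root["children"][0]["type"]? "item"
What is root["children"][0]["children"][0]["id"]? 23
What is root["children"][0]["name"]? "node_185"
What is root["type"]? "leaf"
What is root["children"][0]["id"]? 185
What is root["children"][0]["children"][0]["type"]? "leaf"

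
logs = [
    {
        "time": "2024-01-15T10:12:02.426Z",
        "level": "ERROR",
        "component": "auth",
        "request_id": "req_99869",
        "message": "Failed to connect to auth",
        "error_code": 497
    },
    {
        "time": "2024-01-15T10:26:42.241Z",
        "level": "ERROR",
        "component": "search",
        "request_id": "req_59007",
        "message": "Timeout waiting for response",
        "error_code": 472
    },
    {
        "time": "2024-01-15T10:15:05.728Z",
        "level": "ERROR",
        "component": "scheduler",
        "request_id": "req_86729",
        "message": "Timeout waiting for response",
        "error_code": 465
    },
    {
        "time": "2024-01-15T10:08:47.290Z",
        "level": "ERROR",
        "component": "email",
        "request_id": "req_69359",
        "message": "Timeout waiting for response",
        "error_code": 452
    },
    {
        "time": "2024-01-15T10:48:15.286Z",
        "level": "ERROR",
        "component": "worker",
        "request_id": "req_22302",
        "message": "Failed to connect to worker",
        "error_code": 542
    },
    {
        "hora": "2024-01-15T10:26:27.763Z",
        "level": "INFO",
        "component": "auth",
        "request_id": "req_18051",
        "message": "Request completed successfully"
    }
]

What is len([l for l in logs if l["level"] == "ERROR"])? 5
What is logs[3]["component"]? "email"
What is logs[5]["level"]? "INFO"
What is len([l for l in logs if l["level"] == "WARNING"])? 0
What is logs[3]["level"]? "ERROR"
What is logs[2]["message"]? "Timeout waiting for response"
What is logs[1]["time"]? "2024-01-15T10:26:42.241Z"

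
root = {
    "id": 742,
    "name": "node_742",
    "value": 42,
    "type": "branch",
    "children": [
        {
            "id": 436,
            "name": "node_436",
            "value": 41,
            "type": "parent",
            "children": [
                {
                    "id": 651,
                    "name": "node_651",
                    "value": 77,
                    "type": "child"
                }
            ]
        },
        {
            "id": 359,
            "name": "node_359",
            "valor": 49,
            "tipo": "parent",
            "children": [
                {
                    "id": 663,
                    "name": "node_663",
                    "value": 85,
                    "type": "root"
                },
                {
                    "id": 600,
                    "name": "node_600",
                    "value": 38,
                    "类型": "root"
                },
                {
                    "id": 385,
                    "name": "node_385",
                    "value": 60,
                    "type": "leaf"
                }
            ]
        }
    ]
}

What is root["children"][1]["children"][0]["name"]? "node_663"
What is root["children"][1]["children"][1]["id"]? 600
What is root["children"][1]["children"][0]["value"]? 85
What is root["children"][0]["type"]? "parent"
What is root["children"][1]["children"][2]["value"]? 60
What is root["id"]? 742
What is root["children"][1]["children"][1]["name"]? "node_600"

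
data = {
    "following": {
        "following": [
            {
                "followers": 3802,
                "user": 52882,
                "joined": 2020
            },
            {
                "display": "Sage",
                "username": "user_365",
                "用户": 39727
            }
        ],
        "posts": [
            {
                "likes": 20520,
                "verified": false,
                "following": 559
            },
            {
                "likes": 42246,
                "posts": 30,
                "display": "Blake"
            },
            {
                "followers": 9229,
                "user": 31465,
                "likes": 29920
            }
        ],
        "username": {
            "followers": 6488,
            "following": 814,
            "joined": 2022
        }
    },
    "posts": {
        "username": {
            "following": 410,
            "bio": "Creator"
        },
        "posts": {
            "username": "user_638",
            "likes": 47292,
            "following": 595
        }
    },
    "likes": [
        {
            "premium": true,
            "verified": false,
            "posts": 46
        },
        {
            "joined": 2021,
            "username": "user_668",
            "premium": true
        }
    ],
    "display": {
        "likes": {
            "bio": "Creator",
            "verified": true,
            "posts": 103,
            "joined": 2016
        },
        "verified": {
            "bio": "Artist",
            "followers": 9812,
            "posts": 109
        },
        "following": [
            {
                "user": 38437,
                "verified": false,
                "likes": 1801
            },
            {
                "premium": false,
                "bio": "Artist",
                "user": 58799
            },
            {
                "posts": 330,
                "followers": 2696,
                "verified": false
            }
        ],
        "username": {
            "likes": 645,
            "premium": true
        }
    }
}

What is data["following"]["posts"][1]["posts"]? 30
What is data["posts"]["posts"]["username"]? "user_638"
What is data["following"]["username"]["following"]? 814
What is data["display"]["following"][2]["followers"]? 2696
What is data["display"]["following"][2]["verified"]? False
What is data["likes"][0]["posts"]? 46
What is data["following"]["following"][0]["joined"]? 2020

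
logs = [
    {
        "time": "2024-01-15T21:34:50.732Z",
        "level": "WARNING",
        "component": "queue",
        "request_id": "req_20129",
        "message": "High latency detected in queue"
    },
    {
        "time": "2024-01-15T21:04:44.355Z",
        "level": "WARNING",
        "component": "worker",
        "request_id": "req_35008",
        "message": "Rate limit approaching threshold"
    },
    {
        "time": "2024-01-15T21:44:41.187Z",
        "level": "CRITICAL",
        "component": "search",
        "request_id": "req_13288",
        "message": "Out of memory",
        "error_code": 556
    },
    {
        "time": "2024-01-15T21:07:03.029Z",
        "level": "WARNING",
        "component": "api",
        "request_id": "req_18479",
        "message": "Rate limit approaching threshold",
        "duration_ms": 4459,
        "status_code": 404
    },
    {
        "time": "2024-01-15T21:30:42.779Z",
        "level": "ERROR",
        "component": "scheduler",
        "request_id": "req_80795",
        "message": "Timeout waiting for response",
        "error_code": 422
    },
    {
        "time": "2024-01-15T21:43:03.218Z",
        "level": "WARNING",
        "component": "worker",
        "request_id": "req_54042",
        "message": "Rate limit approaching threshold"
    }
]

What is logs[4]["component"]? "scheduler"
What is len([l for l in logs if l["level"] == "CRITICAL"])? 1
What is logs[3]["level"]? "WARNING"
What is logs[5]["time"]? "2024-01-15T21:43:03.218Z"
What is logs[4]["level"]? "ERROR"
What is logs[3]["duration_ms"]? 4459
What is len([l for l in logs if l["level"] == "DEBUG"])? 0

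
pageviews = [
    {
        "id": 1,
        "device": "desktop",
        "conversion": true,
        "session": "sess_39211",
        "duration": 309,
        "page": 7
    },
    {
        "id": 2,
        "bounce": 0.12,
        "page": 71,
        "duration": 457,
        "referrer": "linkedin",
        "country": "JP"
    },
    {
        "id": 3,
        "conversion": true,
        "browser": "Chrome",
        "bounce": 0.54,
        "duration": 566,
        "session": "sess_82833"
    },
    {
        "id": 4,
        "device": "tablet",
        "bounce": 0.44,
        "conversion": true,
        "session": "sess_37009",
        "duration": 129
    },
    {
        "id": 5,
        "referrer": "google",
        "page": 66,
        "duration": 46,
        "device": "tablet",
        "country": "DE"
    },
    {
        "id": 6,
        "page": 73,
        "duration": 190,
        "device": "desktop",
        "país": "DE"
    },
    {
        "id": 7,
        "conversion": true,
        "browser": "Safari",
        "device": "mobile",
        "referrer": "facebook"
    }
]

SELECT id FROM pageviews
[1, 2, 3, 4, 5, 6, 7]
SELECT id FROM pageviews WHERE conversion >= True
[1, 3, 4, 7]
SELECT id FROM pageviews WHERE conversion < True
[]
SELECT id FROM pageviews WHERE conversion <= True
[1, 3, 4, 7]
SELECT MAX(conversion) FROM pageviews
True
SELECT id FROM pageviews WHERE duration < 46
[]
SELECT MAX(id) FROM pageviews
7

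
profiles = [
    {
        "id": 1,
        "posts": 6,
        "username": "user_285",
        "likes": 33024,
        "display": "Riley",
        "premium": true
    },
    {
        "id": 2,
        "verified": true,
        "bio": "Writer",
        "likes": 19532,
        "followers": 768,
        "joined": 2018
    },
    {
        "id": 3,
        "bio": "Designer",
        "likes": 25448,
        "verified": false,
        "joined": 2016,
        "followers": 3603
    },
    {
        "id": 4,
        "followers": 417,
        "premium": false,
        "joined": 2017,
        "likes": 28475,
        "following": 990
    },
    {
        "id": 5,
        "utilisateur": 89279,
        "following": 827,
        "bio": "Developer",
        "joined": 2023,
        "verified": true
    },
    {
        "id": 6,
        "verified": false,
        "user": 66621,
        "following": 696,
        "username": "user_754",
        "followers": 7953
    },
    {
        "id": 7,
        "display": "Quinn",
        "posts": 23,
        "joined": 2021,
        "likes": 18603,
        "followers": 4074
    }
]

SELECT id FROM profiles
[1, 2, 3, 4, 5, 6, 7]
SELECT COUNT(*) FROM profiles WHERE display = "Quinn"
1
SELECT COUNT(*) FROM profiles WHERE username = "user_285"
1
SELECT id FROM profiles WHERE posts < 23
[1]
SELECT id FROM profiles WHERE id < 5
[1, 2, 3, 4]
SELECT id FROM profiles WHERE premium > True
[]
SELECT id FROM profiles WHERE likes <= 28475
[2, 3, 4, 7]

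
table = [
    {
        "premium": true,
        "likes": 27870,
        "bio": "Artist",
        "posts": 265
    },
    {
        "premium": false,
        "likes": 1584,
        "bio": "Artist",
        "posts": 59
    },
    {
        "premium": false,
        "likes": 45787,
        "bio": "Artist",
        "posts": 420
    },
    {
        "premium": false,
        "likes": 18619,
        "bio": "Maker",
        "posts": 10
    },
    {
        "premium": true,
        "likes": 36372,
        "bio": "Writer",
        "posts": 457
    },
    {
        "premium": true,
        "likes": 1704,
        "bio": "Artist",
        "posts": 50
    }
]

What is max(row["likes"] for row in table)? 45787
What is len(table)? 6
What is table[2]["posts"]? 420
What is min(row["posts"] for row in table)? 10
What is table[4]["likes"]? 36372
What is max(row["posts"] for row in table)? 457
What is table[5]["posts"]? 50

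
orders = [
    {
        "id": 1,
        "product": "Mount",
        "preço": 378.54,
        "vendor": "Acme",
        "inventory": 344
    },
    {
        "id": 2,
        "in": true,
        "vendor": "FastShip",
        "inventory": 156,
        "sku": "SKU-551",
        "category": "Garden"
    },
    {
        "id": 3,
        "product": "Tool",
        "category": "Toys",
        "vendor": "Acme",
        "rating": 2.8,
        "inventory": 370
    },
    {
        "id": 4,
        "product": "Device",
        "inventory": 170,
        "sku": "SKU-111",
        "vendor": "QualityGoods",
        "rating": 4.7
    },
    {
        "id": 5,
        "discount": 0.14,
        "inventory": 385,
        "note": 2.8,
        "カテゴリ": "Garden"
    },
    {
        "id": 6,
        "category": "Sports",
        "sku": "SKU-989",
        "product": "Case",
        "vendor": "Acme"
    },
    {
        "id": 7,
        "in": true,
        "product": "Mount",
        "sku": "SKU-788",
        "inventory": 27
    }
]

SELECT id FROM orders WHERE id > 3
[4, 5, 6, 7]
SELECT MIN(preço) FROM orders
378.54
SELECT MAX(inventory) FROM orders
385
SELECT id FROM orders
[1, 2, 3, 4, 5, 6, 7]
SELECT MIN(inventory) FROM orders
27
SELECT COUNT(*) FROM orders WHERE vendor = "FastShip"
1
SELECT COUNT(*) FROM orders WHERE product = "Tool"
1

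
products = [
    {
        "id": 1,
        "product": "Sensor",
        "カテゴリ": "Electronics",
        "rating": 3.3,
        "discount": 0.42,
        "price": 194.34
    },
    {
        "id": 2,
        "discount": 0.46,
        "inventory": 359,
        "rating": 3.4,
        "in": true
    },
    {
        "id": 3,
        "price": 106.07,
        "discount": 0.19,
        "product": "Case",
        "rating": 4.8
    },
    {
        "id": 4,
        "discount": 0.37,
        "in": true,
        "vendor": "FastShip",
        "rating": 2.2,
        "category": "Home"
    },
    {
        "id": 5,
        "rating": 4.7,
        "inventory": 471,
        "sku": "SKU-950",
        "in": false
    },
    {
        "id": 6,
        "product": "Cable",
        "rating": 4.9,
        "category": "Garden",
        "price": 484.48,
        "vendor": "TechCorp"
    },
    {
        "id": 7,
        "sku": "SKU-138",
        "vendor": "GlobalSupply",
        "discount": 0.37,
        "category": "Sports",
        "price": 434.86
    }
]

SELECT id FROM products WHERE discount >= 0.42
[1, 2]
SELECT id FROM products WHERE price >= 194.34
[1, 6, 7]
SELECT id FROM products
[1, 2, 3, 4, 5, 6, 7]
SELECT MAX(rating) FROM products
4.9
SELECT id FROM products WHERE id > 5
[6, 7]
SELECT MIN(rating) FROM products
2.2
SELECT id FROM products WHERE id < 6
[1, 2, 3, 4, 5]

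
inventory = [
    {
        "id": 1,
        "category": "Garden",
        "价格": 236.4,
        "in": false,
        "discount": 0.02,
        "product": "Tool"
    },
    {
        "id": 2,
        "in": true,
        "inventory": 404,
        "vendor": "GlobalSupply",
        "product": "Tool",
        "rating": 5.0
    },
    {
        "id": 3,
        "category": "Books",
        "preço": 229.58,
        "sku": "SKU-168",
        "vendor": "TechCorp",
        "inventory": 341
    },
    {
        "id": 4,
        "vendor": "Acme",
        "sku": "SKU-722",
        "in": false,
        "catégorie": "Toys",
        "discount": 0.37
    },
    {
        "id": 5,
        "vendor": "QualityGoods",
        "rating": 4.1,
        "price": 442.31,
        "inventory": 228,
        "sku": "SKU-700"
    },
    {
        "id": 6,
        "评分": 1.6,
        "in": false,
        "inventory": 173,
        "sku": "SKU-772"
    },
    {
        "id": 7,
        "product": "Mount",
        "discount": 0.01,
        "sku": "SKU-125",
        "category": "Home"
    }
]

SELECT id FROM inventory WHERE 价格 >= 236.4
[1]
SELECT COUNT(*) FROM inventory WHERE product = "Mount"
1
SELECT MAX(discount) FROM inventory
0.37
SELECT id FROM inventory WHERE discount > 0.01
[1, 4]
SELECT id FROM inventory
[1, 2, 3, 4, 5, 6, 7]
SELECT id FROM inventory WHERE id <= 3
[1, 2, 3]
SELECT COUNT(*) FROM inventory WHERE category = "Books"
1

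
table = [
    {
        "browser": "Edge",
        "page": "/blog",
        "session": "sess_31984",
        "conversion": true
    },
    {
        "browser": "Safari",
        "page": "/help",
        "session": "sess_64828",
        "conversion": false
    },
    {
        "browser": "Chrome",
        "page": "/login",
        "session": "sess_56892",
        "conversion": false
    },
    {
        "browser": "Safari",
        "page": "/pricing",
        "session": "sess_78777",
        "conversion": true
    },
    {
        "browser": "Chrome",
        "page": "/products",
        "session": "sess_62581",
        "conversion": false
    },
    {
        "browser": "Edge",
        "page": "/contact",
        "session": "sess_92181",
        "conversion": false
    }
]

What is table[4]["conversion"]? False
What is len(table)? 6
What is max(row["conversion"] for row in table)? True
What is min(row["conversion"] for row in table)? False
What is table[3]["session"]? "sess_78777"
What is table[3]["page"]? "/pricing"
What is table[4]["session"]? "sess_62581"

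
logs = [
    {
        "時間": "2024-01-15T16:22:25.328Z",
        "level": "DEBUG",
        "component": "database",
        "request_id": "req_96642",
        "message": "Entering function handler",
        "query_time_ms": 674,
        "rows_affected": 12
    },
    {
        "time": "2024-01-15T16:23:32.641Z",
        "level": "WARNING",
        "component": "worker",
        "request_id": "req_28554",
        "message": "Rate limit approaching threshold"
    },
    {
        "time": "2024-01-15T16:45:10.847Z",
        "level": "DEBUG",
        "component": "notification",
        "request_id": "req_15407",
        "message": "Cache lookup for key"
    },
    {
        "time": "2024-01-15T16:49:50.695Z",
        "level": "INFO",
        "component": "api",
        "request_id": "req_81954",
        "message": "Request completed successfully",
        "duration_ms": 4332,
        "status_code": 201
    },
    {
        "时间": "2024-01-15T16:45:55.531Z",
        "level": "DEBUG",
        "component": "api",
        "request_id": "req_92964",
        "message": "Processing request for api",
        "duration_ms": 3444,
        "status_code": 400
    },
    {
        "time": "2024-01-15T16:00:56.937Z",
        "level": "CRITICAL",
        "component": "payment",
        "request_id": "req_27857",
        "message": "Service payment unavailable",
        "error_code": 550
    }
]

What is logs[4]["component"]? "api"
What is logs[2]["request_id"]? "req_15407"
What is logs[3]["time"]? "2024-01-15T16:49:50.695Z"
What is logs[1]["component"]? "worker"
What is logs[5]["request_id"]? "req_27857"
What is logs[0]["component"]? "database"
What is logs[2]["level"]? "DEBUG"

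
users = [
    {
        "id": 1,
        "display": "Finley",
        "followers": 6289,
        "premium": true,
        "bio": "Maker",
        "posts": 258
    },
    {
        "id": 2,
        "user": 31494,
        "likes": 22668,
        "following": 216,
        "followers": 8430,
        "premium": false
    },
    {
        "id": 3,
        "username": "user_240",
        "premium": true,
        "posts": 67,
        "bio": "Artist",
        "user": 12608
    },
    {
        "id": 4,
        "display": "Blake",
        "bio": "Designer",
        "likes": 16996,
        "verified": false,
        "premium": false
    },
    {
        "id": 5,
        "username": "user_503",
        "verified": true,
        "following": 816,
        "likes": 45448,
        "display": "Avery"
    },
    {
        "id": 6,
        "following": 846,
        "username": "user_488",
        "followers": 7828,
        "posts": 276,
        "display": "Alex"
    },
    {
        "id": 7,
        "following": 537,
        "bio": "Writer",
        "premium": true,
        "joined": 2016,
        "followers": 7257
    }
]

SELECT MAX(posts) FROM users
276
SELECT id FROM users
[1, 2, 3, 4, 5, 6, 7]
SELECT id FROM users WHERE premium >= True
[1, 3, 7]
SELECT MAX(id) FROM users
7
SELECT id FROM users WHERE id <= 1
[1]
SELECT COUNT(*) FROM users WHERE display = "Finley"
1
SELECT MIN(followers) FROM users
6289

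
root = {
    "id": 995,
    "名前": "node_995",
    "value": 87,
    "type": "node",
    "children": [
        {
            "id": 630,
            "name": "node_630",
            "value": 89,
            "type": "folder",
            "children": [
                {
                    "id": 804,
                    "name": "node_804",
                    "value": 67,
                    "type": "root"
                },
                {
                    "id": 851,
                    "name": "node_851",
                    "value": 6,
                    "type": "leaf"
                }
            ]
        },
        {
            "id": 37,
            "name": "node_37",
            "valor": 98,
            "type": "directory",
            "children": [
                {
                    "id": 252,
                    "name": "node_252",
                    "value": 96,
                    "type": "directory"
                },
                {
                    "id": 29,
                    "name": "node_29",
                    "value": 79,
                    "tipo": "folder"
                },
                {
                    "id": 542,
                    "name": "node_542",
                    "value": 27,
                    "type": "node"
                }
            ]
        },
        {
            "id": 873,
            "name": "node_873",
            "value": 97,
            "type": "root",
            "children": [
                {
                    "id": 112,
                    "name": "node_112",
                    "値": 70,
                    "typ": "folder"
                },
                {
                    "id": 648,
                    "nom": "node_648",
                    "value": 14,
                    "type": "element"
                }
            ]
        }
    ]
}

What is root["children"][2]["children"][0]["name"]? "node_112"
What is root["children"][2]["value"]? 97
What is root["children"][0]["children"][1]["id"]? 851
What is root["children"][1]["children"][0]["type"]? "directory"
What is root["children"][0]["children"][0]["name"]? "node_804"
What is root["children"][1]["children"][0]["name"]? "node_252"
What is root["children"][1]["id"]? 37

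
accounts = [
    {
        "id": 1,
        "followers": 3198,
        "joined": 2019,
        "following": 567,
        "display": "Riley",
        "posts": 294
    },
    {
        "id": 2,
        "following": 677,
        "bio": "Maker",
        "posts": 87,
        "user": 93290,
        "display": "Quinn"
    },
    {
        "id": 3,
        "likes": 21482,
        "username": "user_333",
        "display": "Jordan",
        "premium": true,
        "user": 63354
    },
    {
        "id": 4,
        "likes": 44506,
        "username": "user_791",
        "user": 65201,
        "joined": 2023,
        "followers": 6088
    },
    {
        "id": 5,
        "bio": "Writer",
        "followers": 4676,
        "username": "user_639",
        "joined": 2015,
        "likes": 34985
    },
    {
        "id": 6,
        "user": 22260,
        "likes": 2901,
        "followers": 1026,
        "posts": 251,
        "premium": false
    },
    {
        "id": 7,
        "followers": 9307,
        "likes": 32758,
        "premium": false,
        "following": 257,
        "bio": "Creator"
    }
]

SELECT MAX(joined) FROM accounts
2023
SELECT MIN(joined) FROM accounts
2015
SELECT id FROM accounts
[1, 2, 3, 4, 5, 6, 7]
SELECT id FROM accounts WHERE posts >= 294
[1]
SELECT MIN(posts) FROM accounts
87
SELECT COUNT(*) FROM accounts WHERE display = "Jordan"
1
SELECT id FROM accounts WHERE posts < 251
[2]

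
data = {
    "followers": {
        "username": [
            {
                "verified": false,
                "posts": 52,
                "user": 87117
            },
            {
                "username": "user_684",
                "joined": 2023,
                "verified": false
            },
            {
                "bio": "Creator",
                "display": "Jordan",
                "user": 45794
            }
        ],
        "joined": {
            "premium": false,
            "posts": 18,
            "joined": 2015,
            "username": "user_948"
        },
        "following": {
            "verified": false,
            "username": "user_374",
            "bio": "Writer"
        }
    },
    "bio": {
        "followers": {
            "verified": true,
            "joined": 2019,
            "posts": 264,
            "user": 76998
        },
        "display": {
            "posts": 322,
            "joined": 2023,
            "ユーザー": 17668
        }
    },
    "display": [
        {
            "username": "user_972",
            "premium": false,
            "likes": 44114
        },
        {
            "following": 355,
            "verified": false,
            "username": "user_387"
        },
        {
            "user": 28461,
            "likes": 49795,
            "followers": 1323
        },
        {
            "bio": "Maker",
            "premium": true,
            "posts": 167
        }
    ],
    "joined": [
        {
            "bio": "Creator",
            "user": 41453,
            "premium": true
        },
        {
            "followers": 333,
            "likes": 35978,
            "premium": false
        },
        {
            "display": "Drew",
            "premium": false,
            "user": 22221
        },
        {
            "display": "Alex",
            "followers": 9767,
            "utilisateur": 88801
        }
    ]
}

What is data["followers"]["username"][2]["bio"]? "Creator"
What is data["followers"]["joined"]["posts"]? 18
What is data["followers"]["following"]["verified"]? False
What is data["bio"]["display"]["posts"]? 322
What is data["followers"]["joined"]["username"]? "user_948"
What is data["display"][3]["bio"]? "Maker"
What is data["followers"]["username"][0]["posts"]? 52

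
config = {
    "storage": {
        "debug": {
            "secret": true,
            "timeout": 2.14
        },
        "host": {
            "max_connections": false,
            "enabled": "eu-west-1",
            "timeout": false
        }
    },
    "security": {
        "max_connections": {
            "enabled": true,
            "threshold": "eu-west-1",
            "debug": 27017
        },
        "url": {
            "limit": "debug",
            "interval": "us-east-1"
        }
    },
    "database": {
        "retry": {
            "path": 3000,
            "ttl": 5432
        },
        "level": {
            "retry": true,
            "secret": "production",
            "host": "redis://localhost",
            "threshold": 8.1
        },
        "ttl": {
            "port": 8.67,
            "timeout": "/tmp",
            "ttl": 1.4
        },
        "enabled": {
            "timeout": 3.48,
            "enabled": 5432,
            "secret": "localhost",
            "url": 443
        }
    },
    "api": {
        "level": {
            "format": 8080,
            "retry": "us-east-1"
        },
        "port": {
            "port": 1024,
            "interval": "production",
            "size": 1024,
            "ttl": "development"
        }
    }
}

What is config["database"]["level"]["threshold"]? 8.1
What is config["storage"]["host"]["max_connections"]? False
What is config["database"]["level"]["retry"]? True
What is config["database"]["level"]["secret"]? "production"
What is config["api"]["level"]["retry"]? "us-east-1"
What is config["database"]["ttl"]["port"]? 8.67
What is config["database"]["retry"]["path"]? 3000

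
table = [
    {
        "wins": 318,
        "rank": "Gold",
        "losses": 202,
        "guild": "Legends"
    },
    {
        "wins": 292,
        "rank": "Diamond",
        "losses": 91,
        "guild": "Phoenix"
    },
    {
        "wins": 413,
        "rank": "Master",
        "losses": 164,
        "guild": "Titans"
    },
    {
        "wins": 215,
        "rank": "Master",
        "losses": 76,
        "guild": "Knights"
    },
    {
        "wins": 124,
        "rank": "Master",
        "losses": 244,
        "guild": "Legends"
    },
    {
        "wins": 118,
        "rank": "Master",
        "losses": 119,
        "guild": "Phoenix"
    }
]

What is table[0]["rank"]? "Gold"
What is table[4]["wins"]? 124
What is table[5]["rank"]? "Master"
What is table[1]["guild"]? "Phoenix"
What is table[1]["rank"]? "Diamond"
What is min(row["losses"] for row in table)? 76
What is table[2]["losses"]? 164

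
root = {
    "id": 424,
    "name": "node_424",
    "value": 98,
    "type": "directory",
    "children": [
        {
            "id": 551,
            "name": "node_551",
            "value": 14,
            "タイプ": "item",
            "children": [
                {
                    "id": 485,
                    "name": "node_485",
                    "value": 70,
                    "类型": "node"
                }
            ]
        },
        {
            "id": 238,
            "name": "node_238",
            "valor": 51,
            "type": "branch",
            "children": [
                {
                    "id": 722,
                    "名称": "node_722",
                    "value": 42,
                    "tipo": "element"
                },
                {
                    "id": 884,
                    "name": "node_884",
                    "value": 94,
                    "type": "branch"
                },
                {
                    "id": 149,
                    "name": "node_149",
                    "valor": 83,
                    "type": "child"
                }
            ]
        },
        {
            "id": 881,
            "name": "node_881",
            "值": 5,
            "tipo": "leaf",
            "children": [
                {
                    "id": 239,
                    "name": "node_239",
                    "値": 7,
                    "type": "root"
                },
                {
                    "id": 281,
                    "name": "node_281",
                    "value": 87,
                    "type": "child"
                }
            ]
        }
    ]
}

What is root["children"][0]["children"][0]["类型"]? "node"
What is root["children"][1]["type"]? "branch"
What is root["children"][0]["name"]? "node_551"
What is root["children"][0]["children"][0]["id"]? 485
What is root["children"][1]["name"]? "node_238"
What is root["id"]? 424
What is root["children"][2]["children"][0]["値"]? 7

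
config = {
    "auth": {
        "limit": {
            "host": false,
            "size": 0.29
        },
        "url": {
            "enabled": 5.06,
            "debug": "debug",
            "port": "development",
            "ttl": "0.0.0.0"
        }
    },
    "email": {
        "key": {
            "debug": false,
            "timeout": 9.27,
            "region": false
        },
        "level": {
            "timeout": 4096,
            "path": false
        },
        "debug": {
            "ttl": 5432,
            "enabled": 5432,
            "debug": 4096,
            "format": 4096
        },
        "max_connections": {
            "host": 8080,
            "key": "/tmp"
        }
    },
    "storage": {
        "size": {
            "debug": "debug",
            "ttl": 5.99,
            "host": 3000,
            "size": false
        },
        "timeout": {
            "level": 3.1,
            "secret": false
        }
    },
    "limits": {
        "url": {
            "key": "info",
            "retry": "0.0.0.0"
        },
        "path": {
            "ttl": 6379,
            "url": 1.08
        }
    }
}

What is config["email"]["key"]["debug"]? False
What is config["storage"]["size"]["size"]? False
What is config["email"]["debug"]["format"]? 4096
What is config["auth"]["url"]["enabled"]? 5.06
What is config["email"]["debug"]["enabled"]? 5432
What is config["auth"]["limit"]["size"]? 0.29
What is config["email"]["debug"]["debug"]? 4096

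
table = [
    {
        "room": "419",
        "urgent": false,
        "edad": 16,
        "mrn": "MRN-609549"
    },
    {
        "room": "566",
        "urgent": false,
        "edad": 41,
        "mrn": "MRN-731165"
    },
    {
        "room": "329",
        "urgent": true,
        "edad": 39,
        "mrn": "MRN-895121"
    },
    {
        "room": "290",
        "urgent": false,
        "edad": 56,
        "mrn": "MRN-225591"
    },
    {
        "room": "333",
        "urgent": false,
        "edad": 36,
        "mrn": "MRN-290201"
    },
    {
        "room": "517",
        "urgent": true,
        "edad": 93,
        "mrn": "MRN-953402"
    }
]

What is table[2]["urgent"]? True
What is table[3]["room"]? "290"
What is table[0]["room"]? "419"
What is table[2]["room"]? "329"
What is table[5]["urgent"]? True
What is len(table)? 6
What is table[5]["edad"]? 93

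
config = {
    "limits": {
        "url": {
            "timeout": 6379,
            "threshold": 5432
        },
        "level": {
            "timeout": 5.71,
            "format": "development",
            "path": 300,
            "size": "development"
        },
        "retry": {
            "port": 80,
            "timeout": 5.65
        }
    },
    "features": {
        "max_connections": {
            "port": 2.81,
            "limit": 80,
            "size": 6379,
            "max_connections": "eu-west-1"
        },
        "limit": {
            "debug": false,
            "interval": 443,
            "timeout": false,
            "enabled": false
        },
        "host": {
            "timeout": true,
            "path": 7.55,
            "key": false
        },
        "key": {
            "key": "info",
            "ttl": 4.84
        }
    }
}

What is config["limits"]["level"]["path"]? 300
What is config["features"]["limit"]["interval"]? 443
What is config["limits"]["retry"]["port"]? 80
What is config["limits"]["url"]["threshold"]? 5432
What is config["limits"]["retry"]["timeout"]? 5.65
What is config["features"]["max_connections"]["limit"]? 80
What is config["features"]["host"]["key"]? False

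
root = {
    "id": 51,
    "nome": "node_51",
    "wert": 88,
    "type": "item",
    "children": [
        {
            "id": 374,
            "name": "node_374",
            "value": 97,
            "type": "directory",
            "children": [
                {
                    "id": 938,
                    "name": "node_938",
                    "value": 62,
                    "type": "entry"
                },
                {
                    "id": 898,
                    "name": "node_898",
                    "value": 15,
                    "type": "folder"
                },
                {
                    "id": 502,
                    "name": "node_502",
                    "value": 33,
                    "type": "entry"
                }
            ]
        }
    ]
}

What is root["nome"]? "node_51"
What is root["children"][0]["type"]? "directory"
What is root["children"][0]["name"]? "node_374"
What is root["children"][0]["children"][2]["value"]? 33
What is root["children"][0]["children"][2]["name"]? "node_502"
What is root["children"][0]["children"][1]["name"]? "node_898"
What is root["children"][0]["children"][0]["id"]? 938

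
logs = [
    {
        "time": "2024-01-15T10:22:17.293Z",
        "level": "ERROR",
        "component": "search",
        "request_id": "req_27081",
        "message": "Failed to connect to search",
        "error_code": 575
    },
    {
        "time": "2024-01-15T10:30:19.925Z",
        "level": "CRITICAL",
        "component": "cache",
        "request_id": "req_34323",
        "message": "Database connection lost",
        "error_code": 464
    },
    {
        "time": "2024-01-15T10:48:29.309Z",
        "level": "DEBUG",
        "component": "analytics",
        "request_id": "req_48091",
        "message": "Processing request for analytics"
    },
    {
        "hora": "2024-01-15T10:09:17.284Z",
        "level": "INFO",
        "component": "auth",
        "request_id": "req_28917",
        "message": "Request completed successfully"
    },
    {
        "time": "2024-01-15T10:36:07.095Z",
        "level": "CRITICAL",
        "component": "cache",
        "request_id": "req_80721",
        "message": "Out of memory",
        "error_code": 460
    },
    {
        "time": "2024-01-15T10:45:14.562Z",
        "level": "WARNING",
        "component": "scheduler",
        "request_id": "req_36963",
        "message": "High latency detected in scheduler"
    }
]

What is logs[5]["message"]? "High latency detected in scheduler"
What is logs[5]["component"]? "scheduler"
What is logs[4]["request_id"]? "req_80721"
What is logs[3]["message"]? "Request completed successfully"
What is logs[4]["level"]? "CRITICAL"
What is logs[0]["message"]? "Failed to connect to search"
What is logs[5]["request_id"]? "req_36963"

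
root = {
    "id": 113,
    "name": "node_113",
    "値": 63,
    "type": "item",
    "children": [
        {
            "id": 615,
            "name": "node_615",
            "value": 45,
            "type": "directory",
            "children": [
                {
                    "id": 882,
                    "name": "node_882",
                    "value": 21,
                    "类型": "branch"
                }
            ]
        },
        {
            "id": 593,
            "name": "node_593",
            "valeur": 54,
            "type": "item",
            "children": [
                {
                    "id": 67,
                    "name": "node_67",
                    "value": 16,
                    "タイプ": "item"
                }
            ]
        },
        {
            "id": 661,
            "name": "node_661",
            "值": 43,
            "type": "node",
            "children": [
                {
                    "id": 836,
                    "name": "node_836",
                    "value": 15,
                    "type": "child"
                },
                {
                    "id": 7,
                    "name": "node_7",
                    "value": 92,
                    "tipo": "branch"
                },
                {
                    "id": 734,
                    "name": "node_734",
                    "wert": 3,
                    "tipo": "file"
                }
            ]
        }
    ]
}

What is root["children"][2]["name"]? "node_661"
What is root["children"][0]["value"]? 45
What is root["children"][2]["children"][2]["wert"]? 3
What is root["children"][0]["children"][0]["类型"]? "branch"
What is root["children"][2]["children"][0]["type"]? "child"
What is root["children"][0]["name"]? "node_615"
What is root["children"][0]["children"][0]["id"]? 882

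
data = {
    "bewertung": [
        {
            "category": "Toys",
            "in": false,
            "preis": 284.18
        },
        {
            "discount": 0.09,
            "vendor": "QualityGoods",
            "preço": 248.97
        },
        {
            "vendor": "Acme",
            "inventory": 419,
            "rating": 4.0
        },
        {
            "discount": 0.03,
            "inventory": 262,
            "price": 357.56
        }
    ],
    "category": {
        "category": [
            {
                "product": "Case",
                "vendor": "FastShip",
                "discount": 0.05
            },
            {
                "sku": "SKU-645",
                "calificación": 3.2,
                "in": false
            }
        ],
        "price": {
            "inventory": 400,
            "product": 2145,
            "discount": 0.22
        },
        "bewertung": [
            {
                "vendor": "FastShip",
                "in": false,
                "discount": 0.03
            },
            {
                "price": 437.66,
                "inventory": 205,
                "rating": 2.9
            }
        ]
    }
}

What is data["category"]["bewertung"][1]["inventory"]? 205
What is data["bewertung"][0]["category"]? "Toys"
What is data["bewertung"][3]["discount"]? 0.03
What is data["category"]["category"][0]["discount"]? 0.05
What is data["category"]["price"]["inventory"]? 400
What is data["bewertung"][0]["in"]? False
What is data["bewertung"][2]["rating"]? 4.0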